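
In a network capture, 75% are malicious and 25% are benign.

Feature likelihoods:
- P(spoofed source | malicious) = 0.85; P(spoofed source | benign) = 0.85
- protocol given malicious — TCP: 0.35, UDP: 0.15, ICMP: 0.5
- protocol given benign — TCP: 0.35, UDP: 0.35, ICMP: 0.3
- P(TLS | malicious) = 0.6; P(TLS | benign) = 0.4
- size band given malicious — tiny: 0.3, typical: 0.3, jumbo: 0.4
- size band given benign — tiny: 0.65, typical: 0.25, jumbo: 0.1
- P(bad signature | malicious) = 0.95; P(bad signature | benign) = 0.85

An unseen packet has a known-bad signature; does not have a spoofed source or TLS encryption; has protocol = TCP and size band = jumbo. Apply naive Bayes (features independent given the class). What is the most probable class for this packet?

malicious

malicious: 0.75 × (1−0.85) × 0.35 × (1−0.6) × 0.4 × 0.95 = 0.005985
benign: 0.25 × (1−0.85) × 0.35 × (1−0.4) × 0.1 × 0.85 = 0.000669375
Highest score → malicious.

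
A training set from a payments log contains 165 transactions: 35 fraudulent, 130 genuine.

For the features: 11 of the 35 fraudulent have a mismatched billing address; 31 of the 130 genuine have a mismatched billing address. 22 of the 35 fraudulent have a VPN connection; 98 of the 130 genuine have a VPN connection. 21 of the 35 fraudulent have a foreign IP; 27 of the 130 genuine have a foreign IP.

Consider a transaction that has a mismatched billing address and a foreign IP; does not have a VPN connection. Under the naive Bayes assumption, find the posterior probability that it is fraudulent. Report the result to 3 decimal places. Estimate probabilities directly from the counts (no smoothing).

fraudulent: (35/165) × (11/35) × (13/35) × (21/35) ≈ 0.0148571
genuine: (130/165) × (31/130) × (32/130) × (27/130) ≈ 0.00960516
P(fraudulent | x) = 0.0148571 / 0.02446226 ≈ 0.607

0.607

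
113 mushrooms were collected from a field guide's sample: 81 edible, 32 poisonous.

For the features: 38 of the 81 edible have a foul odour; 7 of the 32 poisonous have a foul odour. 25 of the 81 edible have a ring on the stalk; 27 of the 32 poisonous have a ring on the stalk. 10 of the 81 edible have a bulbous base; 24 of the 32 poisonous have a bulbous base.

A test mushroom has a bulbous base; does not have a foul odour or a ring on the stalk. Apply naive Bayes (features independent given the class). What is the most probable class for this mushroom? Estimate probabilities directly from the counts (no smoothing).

edible

edible: (81/113) × (43/81) × (56/81) × (10/81) ≈ 0.0324794
poisonous: (32/113) × (25/32) × (5/32) × (24/32) ≈ 0.0259264
Highest score → edible.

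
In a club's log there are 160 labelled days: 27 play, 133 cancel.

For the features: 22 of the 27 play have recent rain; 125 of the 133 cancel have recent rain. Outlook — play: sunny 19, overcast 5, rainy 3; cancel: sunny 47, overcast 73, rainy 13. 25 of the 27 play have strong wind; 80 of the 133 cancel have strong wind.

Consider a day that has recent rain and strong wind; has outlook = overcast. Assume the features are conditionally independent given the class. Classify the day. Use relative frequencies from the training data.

play: (27/160) × (22/27) × (5/27) × (25/27) ≈ 0.0235768
cancel: (133/160) × (125/133) × (73/133) × (80/133) ≈ 0.257929
Highest score → cancel.

cancel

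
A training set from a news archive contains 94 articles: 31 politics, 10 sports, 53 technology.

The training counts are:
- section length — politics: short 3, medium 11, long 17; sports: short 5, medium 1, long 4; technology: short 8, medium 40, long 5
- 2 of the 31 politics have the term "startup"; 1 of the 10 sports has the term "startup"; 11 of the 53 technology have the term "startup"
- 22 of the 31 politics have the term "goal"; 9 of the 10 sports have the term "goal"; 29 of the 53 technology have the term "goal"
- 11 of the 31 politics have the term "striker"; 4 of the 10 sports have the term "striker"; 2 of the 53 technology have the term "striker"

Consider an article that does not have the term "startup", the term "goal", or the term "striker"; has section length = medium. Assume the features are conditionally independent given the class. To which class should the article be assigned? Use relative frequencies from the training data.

technology

politics: (31/94) × (11/31) × (29/31) × (9/31) × (20/31) ≈ 0.0205046
sports: (10/94) × (1/10) × (9/10) × (1/10) × (6/10) ≈ 0.000574468
technology: (53/94) × (40/53) × (42/53) × (24/53) × (51/53) ≈ 0.146938
Highest score → technology.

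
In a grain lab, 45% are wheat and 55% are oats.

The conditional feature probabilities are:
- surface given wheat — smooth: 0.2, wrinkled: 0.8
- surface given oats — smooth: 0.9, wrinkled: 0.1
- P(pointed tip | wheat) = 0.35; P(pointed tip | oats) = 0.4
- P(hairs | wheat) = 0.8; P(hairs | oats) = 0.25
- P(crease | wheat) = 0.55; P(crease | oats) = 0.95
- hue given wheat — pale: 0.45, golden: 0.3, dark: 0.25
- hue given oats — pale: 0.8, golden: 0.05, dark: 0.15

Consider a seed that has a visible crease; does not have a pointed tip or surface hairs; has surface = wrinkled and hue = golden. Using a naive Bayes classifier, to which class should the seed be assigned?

wheat: 0.45 × 0.8 × (1−0.35) × (1−0.8) × 0.55 × 0.3 = 0.007722
oats: 0.55 × 0.1 × (1−0.4) × (1−0.25) × 0.95 × 0.05 = 0.001175625
Highest score → wheat.

wheat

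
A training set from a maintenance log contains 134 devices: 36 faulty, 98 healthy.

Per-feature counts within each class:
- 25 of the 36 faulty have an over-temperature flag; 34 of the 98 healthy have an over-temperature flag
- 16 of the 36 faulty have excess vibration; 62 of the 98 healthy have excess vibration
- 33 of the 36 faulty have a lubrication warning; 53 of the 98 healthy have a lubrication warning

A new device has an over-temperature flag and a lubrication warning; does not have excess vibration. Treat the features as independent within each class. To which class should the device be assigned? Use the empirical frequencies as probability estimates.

faulty

faulty: (36/134) × (25/36) × (20/36) × (33/36) ≈ 0.0950111
healthy: (98/134) × (34/98) × (36/98) × (53/98) ≈ 0.0504081
Highest score → faulty.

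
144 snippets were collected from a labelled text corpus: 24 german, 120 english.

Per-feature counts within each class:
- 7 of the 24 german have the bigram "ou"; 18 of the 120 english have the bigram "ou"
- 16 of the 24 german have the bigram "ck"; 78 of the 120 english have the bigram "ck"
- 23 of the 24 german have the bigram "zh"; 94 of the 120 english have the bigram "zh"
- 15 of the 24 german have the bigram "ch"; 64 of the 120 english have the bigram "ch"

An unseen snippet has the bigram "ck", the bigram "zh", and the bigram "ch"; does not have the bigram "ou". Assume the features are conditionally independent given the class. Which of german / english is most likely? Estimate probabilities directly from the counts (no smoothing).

english

german: (24/144) × (17/24) × (16/24) × (23/24) × (15/24) ≈ 0.0471402
english: (120/144) × (102/120) × (78/120) × (94/120) × (64/120) ≈ 0.192352
Highest score → english.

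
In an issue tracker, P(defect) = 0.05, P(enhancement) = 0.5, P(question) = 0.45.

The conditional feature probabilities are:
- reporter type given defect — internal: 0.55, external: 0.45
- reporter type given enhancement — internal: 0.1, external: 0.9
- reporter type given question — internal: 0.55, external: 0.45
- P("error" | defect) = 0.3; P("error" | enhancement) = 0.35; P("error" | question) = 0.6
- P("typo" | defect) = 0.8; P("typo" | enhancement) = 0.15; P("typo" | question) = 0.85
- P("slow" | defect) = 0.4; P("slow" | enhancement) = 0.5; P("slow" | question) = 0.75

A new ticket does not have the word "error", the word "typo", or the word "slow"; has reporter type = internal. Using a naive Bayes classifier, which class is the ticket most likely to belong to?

enhancement

defect: 0.05 × 0.55 × (1−0.3) × (1−0.8) × (1−0.4) = 0.00231
enhancement: 0.5 × 0.1 × (1−0.35) × (1−0.15) × (1−0.5) = 0.0138125
question: 0.45 × 0.55 × (1−0.6) × (1−0.85) × (1−0.75) = 0.0037125
Highest score → enhancement.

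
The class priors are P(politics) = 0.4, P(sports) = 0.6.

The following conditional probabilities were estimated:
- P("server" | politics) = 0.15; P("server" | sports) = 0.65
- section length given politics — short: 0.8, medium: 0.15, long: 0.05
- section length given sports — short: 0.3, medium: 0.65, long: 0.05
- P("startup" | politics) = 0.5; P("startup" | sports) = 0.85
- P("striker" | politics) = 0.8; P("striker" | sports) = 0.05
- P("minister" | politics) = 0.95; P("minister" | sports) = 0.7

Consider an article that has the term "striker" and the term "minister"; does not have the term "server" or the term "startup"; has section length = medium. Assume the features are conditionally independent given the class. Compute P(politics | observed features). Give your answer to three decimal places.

politics: 0.4 × (1−0.15) × 0.15 × (1−0.5) × 0.8 × 0.95 = 0.01938
sports: 0.6 × (1−0.65) × 0.65 × (1−0.85) × 0.05 × 0.7 = 0.000716625
P(politics | x) = 0.01938 / 0.020096625 ≈ 0.964

0.964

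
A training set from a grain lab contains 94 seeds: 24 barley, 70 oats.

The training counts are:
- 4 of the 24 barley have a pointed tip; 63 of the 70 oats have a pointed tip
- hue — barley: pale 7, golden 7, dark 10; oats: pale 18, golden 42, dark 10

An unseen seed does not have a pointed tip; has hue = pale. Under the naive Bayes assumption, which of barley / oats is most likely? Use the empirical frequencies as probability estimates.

barley: (24/94) × (20/24) × (7/24) ≈ 0.0620567
oats: (70/94) × (7/70) × (18/70) ≈ 0.0191489
Highest score → barley.

barley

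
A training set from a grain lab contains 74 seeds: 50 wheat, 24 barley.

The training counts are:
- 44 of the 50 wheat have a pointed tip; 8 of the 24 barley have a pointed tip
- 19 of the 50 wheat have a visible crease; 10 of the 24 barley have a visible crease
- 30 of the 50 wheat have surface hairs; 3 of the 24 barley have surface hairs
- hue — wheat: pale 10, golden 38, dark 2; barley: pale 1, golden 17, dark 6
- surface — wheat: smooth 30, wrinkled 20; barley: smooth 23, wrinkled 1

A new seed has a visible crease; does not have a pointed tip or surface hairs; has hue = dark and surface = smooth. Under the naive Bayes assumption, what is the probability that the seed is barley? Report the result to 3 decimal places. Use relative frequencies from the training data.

wheat: (50/74) × (6/50) × (19/50) × (20/50) × (2/50) × (30/50) ≈ 0.000295784
barley: (24/74) × (16/24) × (10/24) × (21/24) × (6/24) × (23/24) ≈ 0.0188861
P(barley | x) = 0.0188861 / 0.019181884 ≈ 0.985

0.985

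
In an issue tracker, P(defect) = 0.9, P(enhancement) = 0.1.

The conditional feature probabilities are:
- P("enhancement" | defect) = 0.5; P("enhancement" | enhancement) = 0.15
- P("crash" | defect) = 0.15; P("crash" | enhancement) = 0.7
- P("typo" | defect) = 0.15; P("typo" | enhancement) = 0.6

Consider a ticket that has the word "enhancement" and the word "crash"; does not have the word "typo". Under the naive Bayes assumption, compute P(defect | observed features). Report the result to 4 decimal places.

defect: 0.9 × 0.5 × 0.15 × (1−0.15) = 0.057375
enhancement: 0.1 × 0.15 × 0.7 × (1−0.6) = 0.0042
P(defect | x) = 0.057375 / 0.061575 ≈ 0.9318

0.9318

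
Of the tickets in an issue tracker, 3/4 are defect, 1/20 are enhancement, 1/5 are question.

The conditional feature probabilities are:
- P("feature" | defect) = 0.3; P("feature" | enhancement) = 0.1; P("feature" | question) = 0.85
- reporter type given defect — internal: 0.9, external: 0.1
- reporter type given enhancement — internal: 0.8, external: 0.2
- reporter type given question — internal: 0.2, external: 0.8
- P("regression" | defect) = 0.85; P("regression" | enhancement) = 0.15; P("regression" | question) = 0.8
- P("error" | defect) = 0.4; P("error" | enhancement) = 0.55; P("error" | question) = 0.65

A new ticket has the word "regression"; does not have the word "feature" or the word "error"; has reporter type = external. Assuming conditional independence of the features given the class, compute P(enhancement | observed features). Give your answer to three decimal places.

0.018

defect: 0.75 × (1−0.3) × 0.1 × 0.85 × (1−0.4) = 0.026775
enhancement: 0.05 × (1−0.1) × 0.2 × 0.15 × (1−0.55) = 0.0006075
question: 0.2 × (1−0.85) × 0.8 × 0.8 × (1−0.65) = 0.00672
P(enhancement | x) = 0.0006075 / 0.0341025 ≈ 0.018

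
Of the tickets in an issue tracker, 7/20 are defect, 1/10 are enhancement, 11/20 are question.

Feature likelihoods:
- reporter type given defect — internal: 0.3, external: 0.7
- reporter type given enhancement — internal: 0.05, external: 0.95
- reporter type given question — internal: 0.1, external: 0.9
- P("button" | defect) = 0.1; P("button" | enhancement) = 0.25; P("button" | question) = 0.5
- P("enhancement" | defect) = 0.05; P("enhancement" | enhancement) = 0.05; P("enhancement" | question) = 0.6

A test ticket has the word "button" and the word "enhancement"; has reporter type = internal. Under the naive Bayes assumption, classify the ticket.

defect: 0.35 × 0.3 × 0.1 × 0.05 = 0.000525
enhancement: 0.1 × 0.05 × 0.25 × 0.05 = 0.0000625
question: 0.55 × 0.1 × 0.5 × 0.6 = 0.0165
Highest score → question.

question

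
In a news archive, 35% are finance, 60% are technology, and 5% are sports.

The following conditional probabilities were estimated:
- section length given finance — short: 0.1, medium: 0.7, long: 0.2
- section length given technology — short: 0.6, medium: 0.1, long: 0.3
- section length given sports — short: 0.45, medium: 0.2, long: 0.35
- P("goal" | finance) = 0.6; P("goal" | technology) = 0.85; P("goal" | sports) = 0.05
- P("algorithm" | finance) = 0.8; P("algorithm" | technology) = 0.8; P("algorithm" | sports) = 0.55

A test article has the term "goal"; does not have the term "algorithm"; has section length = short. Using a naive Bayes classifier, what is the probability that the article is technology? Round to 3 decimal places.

0.929

finance: 0.35 × 0.1 × 0.6 × (1−0.8) = 0.0042
technology: 0.6 × 0.6 × 0.85 × (1−0.8) = 0.0612
sports: 0.05 × 0.45 × 0.05 × (1−0.55) = 0.00050625
P(technology | x) = 0.0612 / 0.06590625 ≈ 0.929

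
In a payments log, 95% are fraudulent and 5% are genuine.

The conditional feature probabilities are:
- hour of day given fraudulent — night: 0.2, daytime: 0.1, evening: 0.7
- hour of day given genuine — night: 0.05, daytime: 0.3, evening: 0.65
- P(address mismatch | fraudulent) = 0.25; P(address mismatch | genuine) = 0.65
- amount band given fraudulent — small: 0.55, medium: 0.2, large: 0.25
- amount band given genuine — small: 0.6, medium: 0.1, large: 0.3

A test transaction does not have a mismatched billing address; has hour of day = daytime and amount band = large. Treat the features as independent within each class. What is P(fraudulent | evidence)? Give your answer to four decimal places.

0.9188

fraudulent: 0.95 × 0.1 × (1−0.25) × 0.25 = 0.0178125
genuine: 0.05 × 0.3 × (1−0.65) × 0.3 = 0.001575
P(fraudulent | x) = 0.0178125 / 0.0193875 ≈ 0.9188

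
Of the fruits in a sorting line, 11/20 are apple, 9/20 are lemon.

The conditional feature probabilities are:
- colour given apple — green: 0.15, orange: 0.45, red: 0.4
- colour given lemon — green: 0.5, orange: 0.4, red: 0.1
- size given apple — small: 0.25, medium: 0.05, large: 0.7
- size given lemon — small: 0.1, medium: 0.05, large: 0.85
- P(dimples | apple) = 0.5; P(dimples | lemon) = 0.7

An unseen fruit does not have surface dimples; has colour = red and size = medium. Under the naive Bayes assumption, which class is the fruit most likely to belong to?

apple

apple: 0.55 × 0.4 × 0.05 × (1−0.5) = 0.0055
lemon: 0.45 × 0.1 × 0.05 × (1−0.7) = 0.000675
Highest score → apple.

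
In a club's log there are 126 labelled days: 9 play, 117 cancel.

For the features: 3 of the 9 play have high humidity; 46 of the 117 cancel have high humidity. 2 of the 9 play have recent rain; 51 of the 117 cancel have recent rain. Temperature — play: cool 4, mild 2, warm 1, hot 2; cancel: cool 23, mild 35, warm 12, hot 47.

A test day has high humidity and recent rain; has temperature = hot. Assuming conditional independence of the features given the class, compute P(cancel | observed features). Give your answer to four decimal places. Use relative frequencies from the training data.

0.9819

play: (9/126) × (3/9) × (2/9) × (2/9) ≈ 0.00117578
cancel: (117/126) × (46/117) × (51/117) × (47/117) ≈ 0.0639269
P(cancel | x) = 0.0639269 / 0.06510268 ≈ 0.9819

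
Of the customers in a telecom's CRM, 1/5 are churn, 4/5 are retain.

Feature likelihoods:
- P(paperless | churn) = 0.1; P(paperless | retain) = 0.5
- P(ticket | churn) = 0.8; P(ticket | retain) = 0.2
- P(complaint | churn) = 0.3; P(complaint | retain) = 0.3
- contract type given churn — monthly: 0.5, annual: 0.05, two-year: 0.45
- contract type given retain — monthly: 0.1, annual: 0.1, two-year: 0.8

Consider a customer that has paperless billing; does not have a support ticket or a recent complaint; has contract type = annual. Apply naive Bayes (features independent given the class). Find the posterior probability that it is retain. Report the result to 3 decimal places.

0.994

churn: 0.2 × 0.1 × (1−0.8) × (1−0.3) × 0.05 = 0.00014
retain: 0.8 × 0.5 × (1−0.2) × (1−0.3) × 0.1 = 0.0224
P(retain | x) = 0.0224 / 0.02254 ≈ 0.994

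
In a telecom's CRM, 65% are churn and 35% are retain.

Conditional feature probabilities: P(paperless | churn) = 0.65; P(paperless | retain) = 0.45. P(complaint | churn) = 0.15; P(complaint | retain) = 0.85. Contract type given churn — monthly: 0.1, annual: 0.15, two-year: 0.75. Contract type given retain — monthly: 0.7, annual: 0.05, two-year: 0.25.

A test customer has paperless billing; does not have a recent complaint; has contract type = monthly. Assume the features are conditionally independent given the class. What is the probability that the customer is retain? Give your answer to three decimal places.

0.315

churn: 0.65 × 0.65 × (1−0.15) × 0.1 = 0.0359125
retain: 0.35 × 0.45 × (1−0.85) × 0.7 = 0.0165375
P(retain | x) = 0.0165375 / 0.05245 ≈ 0.315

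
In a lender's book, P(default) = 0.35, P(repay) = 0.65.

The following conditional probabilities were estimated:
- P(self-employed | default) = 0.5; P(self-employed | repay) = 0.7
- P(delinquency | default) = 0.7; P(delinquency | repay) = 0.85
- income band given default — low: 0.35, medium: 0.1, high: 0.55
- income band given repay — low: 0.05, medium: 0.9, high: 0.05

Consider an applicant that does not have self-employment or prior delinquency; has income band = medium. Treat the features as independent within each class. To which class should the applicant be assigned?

repay

default: 0.35 × (1−0.5) × (1−0.7) × 0.1 = 0.00525
repay: 0.65 × (1−0.7) × (1−0.85) × 0.9 = 0.026325
Highest score → repay.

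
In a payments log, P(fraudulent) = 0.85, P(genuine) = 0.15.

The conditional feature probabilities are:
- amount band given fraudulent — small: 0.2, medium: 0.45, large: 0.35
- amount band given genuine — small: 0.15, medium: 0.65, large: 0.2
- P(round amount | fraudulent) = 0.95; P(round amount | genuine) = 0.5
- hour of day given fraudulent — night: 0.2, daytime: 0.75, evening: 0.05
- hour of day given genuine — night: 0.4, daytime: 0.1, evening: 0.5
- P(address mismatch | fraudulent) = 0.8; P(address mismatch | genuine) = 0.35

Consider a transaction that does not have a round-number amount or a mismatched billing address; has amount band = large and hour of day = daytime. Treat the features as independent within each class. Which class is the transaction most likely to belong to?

fraudulent

fraudulent: 0.85 × 0.35 × (1−0.95) × 0.75 × (1−0.8) = 0.00223125
genuine: 0.15 × 0.2 × (1−0.5) × 0.1 × (1−0.35) = 0.000975
Highest score → fraudulent.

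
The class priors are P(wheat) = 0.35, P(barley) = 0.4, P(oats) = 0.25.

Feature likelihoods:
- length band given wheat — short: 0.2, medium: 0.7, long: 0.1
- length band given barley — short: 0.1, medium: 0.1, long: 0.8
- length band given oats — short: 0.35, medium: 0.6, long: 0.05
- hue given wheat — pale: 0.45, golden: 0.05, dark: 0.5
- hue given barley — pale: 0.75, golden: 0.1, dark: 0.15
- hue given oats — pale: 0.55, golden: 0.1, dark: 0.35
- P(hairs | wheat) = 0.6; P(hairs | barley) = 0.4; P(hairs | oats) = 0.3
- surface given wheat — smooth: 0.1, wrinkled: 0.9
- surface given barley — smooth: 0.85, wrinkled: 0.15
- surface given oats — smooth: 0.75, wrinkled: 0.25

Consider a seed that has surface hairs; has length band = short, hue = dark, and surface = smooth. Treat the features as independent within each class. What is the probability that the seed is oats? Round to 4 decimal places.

0.6247

wheat: 0.35 × 0.2 × 0.5 × 0.6 × 0.1 = 0.0021
barley: 0.4 × 0.1 × 0.15 × 0.4 × 0.85 = 0.00204
oats: 0.25 × 0.35 × 0.35 × 0.3 × 0.75 = 0.006890625
P(oats | x) = 0.006890625 / 0.011030625 ≈ 0.6247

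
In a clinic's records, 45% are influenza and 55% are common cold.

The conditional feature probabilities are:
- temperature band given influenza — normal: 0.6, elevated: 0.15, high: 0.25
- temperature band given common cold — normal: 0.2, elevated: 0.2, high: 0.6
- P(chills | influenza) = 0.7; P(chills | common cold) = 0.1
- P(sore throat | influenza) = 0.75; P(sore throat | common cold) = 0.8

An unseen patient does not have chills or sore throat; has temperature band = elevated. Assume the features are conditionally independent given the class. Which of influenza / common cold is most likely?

influenza: 0.45 × 0.15 × (1−0.7) × (1−0.75) = 0.0050625
common cold: 0.55 × 0.2 × (1−0.1) × (1−0.8) = 0.0198
Highest score → common cold.

common cold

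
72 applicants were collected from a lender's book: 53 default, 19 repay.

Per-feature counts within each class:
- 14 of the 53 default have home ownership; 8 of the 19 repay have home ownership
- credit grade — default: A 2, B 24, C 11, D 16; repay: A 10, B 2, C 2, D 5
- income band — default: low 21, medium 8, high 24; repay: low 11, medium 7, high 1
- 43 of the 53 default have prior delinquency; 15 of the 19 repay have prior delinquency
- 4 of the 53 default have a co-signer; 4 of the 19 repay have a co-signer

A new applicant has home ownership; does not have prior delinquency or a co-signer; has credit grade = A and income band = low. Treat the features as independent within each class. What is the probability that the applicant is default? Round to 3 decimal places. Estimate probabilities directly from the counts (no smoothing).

default: (53/72) × (14/53) × (2/53) × (21/53) × (10/53) × (49/53) ≈ 0.000507151
repay: (19/72) × (8/19) × (10/19) × (11/19) × (4/19) × (15/19) ≈ 0.00562713
P(default | x) = 0.000507151 / 0.006134281 ≈ 0.083

0.083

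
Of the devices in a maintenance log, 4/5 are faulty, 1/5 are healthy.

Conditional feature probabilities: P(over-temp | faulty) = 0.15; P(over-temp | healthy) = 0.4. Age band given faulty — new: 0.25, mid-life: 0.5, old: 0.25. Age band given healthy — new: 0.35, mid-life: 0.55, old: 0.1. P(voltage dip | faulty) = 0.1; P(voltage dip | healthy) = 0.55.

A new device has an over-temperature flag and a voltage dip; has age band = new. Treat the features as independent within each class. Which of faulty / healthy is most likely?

faulty: 0.8 × 0.15 × 0.25 × 0.1 = 0.003
healthy: 0.2 × 0.4 × 0.35 × 0.55 = 0.0154
Highest score → healthy.

healthy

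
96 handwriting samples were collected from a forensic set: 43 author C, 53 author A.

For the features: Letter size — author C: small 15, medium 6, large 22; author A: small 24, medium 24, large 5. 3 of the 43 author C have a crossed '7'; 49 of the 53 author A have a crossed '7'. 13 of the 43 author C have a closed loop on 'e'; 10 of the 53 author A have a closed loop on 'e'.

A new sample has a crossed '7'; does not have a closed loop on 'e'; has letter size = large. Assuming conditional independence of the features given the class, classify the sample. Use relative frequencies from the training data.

author C: (43/96) × (22/43) × (3/43) × (30/43) ≈ 0.0111547
author A: (53/96) × (5/53) × (49/53) × (43/53) ≈ 0.0390671
Highest score → author A.

author A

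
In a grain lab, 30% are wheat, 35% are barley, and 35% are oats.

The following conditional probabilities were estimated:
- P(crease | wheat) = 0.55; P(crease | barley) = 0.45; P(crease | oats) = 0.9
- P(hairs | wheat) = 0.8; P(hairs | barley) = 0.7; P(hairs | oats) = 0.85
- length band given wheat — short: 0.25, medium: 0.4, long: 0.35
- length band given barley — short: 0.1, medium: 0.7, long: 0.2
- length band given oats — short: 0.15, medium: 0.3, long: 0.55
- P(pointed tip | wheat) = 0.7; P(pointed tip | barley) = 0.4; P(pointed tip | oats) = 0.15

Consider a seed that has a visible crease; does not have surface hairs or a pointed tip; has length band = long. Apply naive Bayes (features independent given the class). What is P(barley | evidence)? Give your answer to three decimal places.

wheat: 0.3 × 0.55 × (1−0.8) × 0.35 × (1−0.7) = 0.003465
barley: 0.35 × 0.45 × (1−0.7) × 0.2 × (1−0.4) = 0.00567
oats: 0.35 × 0.9 × (1−0.85) × 0.55 × (1−0.15) = 0.022089375
P(barley | x) = 0.00567 / 0.031224375 ≈ 0.182

0.182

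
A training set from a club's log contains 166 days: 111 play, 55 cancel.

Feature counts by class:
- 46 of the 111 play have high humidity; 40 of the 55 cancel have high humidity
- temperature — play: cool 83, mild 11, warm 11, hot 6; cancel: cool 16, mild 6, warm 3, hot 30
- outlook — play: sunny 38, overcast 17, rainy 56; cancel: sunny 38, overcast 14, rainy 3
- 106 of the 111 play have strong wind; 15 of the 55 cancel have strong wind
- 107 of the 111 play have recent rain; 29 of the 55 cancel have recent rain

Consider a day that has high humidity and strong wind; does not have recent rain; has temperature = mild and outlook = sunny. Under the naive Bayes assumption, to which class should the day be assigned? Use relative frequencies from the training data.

play: (111/166) × (46/111) × (11/111) × (38/111) × (106/111) × (4/111) ≈ 0.000323519
cancel: (55/166) × (40/55) × (6/55) × (38/55) × (15/55) × (26/55) ≈ 0.00234153
Highest score → cancel.

cancel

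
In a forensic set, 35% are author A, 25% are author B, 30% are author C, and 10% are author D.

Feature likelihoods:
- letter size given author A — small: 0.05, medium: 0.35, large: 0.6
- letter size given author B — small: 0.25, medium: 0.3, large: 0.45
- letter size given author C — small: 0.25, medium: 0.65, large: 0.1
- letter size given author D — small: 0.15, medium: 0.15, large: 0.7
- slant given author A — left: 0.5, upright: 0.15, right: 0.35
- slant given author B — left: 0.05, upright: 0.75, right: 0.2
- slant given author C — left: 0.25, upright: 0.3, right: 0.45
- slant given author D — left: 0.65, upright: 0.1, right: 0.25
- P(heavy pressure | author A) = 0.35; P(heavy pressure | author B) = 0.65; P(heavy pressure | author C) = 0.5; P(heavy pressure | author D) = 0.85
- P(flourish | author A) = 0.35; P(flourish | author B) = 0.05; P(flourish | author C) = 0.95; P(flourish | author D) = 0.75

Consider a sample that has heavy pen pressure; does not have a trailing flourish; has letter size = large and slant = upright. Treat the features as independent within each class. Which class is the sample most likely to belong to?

author B

author A: 0.35 × 0.6 × 0.15 × 0.35 × (1−0.35) = 0.00716625
author B: 0.25 × 0.45 × 0.75 × 0.65 × (1−0.05) = 0.0521015625
author C: 0.3 × 0.1 × 0.3 × 0.5 × (1−0.95) = 0.000225
author D: 0.1 × 0.7 × 0.1 × 0.85 × (1−0.75) = 0.0014875
Highest score → author B.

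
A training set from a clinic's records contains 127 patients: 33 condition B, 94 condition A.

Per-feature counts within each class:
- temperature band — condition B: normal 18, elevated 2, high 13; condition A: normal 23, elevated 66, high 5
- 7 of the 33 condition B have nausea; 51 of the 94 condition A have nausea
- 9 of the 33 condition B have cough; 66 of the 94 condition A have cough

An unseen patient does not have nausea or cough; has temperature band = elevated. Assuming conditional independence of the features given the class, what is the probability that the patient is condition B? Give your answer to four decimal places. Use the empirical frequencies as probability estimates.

condition B: (33/127) × (2/33) × (26/33) × (24/33) ≈ 0.00902367
condition A: (94/127) × (66/94) × (43/94) × (28/94) ≈ 0.0708127
P(condition B | x) = 0.00902367 / 0.07983637 ≈ 0.1130

0.1130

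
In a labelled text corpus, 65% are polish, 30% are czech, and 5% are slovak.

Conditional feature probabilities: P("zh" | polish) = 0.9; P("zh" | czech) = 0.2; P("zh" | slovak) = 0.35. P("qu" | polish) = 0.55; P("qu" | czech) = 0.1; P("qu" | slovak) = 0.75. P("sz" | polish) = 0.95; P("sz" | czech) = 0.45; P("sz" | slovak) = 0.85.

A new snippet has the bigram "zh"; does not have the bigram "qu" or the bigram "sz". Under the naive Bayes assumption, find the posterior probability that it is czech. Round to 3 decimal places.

0.682

polish: 0.65 × 0.9 × (1−0.55) × (1−0.95) = 0.0131625
czech: 0.3 × 0.2 × (1−0.1) × (1−0.45) = 0.0297
slovak: 0.05 × 0.35 × (1−0.75) × (1−0.85) = 0.00065625
P(czech | x) = 0.0297 / 0.04351875 ≈ 0.682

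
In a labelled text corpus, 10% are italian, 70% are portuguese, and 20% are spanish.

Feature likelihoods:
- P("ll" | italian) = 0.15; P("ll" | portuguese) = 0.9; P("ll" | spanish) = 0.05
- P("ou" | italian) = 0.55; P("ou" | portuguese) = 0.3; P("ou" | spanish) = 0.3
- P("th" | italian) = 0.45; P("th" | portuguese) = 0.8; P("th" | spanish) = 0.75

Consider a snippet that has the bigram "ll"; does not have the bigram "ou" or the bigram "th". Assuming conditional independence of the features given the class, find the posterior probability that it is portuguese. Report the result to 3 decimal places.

0.942

italian: 0.1 × 0.15 × (1−0.55) × (1−0.45) = 0.0037125
portuguese: 0.7 × 0.9 × (1−0.3) × (1−0.8) = 0.0882
spanish: 0.2 × 0.05 × (1−0.3) × (1−0.75) = 0.00175
P(portuguese | x) = 0.0882 / 0.0936625 ≈ 0.942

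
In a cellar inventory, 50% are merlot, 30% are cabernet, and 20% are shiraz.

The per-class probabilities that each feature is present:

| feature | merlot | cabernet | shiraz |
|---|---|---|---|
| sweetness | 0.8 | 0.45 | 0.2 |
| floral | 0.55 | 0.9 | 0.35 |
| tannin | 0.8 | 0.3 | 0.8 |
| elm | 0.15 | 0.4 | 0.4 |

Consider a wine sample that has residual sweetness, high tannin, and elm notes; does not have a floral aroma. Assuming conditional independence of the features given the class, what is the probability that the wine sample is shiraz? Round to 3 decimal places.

merlot: 0.5 × 0.8 × (1−0.55) × 0.8 × 0.15 = 0.0216
cabernet: 0.3 × 0.45 × (1−0.9) × 0.3 × 0.4 = 0.00162
shiraz: 0.2 × 0.2 × (1−0.35) × 0.8 × 0.4 = 0.00832
P(shiraz | x) = 0.00832 / 0.03154 ≈ 0.264

0.264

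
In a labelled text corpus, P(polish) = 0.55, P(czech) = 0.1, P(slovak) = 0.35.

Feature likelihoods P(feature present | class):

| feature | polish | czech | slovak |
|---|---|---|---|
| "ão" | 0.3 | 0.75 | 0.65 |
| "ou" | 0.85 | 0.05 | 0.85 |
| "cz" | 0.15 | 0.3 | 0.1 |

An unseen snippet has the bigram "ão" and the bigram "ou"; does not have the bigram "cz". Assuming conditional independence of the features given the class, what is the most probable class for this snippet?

polish: 0.55 × 0.3 × 0.85 × (1−0.15) = 0.1192125
czech: 0.1 × 0.75 × 0.05 × (1−0.3) = 0.002625
slovak: 0.35 × 0.65 × 0.85 × (1−0.1) = 0.1740375
Highest score → slovak.

slovak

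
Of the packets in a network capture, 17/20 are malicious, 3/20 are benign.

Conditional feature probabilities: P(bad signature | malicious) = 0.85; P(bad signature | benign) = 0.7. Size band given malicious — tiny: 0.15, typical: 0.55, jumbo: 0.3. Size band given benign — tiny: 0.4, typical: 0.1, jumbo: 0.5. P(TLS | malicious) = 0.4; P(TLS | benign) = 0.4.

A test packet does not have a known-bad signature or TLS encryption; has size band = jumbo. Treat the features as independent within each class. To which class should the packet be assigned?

malicious

malicious: 0.85 × (1−0.85) × 0.3 × (1−0.4) = 0.02295
benign: 0.15 × (1−0.7) × 0.5 × (1−0.4) = 0.0135
Highest score → malicious.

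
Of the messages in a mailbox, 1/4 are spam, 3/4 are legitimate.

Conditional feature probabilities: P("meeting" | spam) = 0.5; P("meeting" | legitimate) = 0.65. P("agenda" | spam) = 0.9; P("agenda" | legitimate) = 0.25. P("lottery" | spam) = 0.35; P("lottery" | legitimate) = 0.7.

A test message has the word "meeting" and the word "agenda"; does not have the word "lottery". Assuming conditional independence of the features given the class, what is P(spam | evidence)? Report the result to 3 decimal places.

spam: 0.25 × 0.5 × 0.9 × (1−0.35) = 0.073125
legitimate: 0.75 × 0.65 × 0.25 × (1−0.7) = 0.0365625
P(spam | x) = 0.073125 / 0.1096875 ≈ 0.667

0.667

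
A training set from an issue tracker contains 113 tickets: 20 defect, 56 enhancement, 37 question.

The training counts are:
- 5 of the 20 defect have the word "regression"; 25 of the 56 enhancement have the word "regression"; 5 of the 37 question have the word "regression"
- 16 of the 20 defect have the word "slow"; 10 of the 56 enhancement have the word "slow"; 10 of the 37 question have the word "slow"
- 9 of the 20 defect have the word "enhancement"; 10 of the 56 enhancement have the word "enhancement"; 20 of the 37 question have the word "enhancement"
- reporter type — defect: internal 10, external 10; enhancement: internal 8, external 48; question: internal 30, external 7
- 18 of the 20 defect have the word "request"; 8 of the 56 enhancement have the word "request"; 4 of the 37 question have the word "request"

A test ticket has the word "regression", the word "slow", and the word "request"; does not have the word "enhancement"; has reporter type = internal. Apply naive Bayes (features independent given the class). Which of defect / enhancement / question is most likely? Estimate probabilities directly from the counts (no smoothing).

defect

defect: (20/113) × (5/20) × (16/20) × (11/20) × (10/20) × (18/20) ≈ 0.00876106
enhancement: (56/113) × (25/56) × (10/56) × (46/56) × (8/56) × (8/56) ≈ 0.000662289
question: (37/113) × (5/37) × (10/37) × (17/37) × (30/37) × (4/37) ≈ 0.000481631
Highest score → defect.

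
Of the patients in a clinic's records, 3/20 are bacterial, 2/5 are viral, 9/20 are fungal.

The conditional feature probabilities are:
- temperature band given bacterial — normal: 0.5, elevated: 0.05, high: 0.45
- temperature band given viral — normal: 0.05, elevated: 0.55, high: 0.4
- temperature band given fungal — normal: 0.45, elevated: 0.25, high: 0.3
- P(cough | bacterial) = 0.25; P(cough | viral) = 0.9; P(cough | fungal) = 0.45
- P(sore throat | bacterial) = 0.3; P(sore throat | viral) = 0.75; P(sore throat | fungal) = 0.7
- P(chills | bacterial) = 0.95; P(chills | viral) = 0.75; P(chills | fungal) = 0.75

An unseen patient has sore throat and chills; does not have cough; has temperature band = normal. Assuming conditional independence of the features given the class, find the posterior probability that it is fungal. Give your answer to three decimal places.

0.773

bacterial: 0.15 × 0.5 × (1−0.25) × 0.3 × 0.95 = 0.01603125
viral: 0.4 × 0.05 × (1−0.9) × 0.75 × 0.75 = 0.001125
fungal: 0.45 × 0.45 × (1−0.45) × 0.7 × 0.75 = 0.058471875
P(fungal | x) = 0.058471875 / 0.075628125 ≈ 0.773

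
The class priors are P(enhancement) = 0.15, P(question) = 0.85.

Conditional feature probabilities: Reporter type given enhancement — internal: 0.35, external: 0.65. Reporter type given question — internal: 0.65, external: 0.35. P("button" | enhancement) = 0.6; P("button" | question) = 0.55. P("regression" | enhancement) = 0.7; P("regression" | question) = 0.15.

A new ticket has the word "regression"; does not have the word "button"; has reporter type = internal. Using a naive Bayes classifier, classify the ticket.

question

enhancement: 0.15 × 0.35 × (1−0.6) × 0.7 = 0.0147
question: 0.85 × 0.65 × (1−0.55) × 0.15 = 0.03729375
Highest score → question.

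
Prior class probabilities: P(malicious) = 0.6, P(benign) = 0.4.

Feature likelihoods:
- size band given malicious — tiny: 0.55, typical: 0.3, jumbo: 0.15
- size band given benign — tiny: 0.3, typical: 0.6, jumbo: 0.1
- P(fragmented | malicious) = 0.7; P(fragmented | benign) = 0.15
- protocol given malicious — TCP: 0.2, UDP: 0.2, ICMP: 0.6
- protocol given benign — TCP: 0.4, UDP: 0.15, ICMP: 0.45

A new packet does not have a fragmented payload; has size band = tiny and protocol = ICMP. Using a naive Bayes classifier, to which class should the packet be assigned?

malicious

malicious: 0.6 × 0.55 × (1−0.7) × 0.6 = 0.0594
benign: 0.4 × 0.3 × (1−0.15) × 0.45 = 0.0459
Highest score → malicious.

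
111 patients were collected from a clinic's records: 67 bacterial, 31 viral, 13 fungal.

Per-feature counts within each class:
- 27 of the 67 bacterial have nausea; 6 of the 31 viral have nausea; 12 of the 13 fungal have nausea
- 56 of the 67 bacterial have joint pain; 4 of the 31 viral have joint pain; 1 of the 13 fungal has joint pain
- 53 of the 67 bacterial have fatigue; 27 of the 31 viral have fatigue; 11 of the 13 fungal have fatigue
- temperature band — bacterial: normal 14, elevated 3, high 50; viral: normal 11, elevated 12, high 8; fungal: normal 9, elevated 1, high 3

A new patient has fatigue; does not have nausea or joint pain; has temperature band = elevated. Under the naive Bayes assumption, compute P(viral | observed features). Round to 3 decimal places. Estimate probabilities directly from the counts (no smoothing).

bacterial: (67/111) × (40/67) × (11/67) × (53/67) × (3/67) ≈ 0.00209557
viral: (31/111) × (25/31) × (27/31) × (27/31) × (12/31) ≈ 0.0661364
fungal: (13/111) × (1/13) × (12/13) × (11/13) × (1/13) ≈ 0.000541279
P(viral | x) = 0.0661364 / 0.068773249 ≈ 0.962

0.962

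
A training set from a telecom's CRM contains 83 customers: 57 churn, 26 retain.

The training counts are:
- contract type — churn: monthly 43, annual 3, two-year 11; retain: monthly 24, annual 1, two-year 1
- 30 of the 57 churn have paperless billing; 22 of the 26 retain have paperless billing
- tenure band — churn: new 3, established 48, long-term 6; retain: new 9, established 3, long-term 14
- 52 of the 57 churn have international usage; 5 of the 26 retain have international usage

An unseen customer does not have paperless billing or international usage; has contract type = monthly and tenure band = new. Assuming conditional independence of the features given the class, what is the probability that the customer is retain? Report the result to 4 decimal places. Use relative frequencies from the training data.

0.9165

churn: (57/83) × (43/57) × (27/57) × (3/57) × (5/57) ≈ 0.00113298
retain: (26/83) × (24/26) × (4/26) × (9/26) × (21/26) ≈ 0.0124376
P(retain | x) = 0.0124376 / 0.01357058 ≈ 0.9165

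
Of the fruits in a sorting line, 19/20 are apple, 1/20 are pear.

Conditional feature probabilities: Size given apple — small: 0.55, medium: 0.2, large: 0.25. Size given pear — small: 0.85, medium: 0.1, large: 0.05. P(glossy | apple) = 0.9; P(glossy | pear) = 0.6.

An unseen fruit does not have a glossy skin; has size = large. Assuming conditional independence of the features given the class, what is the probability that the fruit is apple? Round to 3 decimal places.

apple: 0.95 × 0.25 × (1−0.9) = 0.02375
pear: 0.05 × 0.05 × (1−0.6) = 0.001
P(apple | x) = 0.02375 / 0.02475 ≈ 0.960

0.960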